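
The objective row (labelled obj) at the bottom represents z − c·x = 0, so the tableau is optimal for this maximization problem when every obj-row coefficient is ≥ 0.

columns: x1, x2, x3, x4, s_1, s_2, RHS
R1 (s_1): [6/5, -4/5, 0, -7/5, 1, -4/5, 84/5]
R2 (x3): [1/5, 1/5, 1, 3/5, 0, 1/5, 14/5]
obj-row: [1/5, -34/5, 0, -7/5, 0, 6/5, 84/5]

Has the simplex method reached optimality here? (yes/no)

no

The obj-row has a negative entry -34/5 in column x2, so it is not optimal.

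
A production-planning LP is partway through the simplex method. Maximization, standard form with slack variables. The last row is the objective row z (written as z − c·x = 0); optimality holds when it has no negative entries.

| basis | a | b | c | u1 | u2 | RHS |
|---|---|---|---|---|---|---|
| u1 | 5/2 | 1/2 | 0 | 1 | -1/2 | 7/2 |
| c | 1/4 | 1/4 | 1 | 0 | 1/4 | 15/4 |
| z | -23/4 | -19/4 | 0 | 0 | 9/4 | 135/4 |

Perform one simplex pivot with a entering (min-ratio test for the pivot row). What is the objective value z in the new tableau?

209/5

Ratio test on column a — row 1: (7/2)/(5/2) = 7/5; row 2: (15/4)/(1/4) = 15. Minimum is 7/5 at row 1 (u1 leaves); pivot element 5/2.
Pivot on row 1; the z-row RHS becomes 135/4 − (-23/4)·(7/5) = 209/5.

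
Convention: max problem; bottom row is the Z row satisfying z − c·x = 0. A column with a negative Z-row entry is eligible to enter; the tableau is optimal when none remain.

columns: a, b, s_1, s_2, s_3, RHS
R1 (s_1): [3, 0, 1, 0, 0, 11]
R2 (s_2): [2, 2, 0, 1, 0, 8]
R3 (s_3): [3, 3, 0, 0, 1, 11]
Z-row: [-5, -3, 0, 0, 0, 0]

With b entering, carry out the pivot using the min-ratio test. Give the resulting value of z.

Ratio test on column b — row 1: entry 0 ≤ 0; row 2: 8/2 = 4; row 3: 11/3 = 11/3. Minimum is 11/3 at row 3 (s_3 leaves); pivot element 3.
Pivot on row 3; the Z-row RHS becomes 0 − (-3)·(11/3) = 11.

11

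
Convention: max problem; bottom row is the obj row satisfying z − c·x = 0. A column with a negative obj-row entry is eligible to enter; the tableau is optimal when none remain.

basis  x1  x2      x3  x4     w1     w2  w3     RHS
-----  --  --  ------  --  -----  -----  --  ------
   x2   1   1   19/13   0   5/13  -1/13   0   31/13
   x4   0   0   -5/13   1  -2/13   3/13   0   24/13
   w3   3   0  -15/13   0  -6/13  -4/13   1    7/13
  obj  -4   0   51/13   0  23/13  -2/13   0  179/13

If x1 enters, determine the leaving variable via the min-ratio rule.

w3

Column x1 entries and ratios — x2: (31/13)/1 = 31/13; x4: 0 ≤ 0, skip; w3: (7/13)/3 = 7/39.
Smallest ratio is 7/39 in the row of w3, so w3 leaves.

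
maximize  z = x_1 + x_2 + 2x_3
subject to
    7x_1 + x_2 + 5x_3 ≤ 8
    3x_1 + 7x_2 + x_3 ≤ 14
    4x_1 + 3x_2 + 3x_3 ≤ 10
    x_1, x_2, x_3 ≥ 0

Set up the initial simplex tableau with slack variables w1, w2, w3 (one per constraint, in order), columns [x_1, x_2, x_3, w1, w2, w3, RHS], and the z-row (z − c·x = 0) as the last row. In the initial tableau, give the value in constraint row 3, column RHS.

The RHS of constraint 3 is b_3 = 10.

10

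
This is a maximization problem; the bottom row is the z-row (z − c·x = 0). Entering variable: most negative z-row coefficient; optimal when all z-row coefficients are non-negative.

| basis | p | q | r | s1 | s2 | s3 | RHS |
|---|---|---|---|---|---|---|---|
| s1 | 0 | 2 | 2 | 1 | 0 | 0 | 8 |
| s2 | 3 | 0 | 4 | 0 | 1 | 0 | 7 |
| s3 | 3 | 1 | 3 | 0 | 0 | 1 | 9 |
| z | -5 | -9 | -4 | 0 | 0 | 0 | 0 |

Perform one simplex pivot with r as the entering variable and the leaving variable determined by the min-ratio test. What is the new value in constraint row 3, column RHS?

15/4

Ratio test on column r — row 1: 8/2 = 4; row 2: 7/4 = 7/4; row 3: 9/3 = 3. Minimum is 7/4 at row 2 (s2 leaves); pivot element 4.
Divide row 2 by 4; eliminate column r from the other rows.
Row 3 update in column RHS: 9 − 3·(7/4) = 15/4.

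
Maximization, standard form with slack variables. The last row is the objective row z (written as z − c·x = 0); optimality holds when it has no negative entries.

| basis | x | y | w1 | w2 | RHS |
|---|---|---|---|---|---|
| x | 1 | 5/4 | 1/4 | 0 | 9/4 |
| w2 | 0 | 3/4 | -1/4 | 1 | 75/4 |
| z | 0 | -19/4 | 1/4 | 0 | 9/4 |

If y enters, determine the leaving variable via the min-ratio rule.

Column y entries and ratios — x: (9/4)/(5/4) = 9/5; w2: (75/4)/(3/4) = 25.
Smallest ratio is 9/5 in the row of x, so x leaves.

x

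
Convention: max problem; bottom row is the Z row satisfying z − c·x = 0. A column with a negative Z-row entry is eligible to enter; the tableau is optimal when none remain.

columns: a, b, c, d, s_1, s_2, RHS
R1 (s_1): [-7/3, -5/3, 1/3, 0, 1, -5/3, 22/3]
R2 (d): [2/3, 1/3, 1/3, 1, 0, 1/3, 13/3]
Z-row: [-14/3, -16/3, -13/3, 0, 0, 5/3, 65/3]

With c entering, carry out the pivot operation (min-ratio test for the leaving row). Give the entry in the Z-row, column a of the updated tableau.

Ratio test on column c — row 1: (22/3)/(1/3) = 22; row 2: (13/3)/(1/3) = 13. Minimum is 13 at row 2 (d leaves); pivot element 1/3.
Divide row 2 by 1/3; eliminate column c from the other rows.
Z-row update in column a: -14/3 − (-13/3)·2 = 4.

4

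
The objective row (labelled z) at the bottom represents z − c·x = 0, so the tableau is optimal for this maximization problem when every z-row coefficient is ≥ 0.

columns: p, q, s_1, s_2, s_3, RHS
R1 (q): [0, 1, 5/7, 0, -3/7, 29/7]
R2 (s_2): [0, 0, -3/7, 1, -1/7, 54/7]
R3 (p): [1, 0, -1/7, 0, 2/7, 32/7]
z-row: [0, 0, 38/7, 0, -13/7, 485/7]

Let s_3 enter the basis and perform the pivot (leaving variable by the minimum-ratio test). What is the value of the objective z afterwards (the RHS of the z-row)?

Ratio test on column s_3 — row 1: entry -3/7 ≤ 0; row 2: entry -1/7 ≤ 0; row 3: (32/7)/(2/7) = 16. Minimum is 16 at row 3 (p leaves); pivot element 2/7.
Pivot on row 3; the z-row RHS becomes 485/7 − (-13/7)·16 = 99.

99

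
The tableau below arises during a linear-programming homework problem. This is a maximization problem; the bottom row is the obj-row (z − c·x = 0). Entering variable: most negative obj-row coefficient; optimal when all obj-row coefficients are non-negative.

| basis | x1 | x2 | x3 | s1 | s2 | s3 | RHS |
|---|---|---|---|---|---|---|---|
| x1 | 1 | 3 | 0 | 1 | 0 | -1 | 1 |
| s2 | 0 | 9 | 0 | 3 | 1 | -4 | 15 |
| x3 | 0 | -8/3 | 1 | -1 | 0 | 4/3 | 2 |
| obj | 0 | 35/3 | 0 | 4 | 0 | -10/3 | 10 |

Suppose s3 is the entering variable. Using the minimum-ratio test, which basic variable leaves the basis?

Column s3 entries and ratios — x1: -1 ≤ 0, skip; s2: -4 ≤ 0, skip; x3: 2/(4/3) = 3/2.
Smallest ratio is 3/2 in the row of x3, so x3 leaves.

x3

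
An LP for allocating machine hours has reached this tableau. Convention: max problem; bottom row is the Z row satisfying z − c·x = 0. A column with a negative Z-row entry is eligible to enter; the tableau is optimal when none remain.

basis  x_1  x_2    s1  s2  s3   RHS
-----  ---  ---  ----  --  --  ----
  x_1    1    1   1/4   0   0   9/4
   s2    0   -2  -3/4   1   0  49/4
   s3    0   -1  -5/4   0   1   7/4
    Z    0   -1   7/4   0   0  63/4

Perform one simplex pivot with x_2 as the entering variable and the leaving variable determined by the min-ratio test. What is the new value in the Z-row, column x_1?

Ratio test on column x_2 — row 1: (9/4)/1 = 9/4; row 2: entry -2 ≤ 0; row 3: entry -1 ≤ 0. Minimum is 9/4 at row 1 (x_1 leaves); pivot element 1.
Divide row 1 by 1; eliminate column x_2 from the other rows.
Z-row update in column x_1: 0 − (-1)·1 = 1.

1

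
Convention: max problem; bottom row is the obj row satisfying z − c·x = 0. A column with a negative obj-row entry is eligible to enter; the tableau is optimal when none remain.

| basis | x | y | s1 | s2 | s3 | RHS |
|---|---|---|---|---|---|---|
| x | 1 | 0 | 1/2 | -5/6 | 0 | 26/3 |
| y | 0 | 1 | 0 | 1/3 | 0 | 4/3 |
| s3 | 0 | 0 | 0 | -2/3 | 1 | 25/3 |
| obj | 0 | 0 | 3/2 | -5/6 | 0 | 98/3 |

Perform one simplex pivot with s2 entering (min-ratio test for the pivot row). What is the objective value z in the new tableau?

36

Ratio test on column s2 — row 1: entry -5/6 ≤ 0; row 2: (4/3)/(1/3) = 4; row 3: entry -2/3 ≤ 0. Minimum is 4 at row 2 (y leaves); pivot element 1/3.
Pivot on row 2; the obj-row RHS becomes 98/3 − (-5/6)·4 = 36.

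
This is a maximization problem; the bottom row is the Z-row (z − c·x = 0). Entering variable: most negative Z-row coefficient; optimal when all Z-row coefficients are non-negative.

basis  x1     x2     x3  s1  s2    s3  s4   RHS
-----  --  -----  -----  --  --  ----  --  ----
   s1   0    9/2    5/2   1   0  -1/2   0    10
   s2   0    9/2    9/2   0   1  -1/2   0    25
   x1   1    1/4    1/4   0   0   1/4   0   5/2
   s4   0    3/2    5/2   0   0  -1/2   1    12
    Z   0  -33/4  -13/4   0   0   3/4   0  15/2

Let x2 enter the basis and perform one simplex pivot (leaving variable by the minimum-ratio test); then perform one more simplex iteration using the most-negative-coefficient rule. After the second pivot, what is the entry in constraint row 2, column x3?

Ratio test on column x2 — row 1: 10/(9/2) = 20/9; row 2: 25/(9/2) = 50/9; row 3: (5/2)/(1/4) = 10; row 4: 12/(3/2) = 8. Minimum is 20/9 at row 1 (s1 leaves); pivot element 9/2.
Divide row 1 by 9/2; eliminate column x2 from the other rows.
Second iteration: most negative Z-row entry is -1/6 in column s3, so s3 enters.
Ratio test on column s3 — row 1: entry -1/9 ≤ 0; row 2: entry 0 ≤ 0; row 3: (35/18)/(5/18) = 7; row 4: entry -1/3 ≤ 0. Minimum is 7 at row 3 (x1 leaves); pivot element 5/18.
Divide row 3 by 5/18; eliminate column s3 from the other rows.
After both pivots, the entry at constraint row 2, column x3 is 2.

2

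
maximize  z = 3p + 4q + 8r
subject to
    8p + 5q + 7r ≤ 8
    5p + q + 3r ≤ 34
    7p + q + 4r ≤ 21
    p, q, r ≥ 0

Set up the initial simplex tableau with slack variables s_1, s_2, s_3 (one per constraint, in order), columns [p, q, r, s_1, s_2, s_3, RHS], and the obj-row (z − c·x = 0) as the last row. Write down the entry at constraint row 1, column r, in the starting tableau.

7

Constraint 1 has coefficient 7 on r.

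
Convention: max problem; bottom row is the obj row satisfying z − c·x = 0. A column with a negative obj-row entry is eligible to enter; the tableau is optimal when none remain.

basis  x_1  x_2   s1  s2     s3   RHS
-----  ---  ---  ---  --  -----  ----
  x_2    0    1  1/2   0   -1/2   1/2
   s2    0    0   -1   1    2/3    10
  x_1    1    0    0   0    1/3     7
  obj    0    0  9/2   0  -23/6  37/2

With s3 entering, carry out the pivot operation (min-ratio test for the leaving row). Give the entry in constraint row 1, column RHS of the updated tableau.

8

Ratio test on column s3 — row 1: entry -1/2 ≤ 0; row 2: 10/(2/3) = 15; row 3: 7/(1/3) = 21. Minimum is 15 at row 2 (s2 leaves); pivot element 2/3.
Divide row 2 by 2/3; eliminate column s3 from the other rows.
Row 1 update in column RHS: 1/2 − (-1/2)·15 = 8.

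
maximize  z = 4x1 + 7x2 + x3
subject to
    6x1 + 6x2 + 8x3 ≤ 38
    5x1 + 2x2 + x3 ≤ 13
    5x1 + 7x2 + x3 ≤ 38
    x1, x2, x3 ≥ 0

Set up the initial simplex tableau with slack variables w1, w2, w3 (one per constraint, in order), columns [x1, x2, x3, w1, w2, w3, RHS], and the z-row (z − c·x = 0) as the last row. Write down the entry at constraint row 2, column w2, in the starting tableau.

1

Slack w2 belongs to constraint 2; its column is the unit vector e_2, so the entry in row 2 is 1.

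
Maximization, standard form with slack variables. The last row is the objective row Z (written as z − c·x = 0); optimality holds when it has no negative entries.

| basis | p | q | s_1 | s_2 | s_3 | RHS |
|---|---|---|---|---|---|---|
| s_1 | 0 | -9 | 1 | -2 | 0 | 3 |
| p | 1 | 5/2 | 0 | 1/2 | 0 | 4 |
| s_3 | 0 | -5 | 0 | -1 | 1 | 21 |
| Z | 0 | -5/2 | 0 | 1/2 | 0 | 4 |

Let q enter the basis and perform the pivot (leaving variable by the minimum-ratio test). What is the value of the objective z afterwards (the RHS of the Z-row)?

Ratio test on column q — row 1: entry -9 ≤ 0; row 2: 4/(5/2) = 8/5; row 3: entry -5 ≤ 0. Minimum is 8/5 at row 2 (p leaves); pivot element 5/2.
Pivot on row 2; the Z-row RHS becomes 4 − (-5/2)·(8/5) = 8.

8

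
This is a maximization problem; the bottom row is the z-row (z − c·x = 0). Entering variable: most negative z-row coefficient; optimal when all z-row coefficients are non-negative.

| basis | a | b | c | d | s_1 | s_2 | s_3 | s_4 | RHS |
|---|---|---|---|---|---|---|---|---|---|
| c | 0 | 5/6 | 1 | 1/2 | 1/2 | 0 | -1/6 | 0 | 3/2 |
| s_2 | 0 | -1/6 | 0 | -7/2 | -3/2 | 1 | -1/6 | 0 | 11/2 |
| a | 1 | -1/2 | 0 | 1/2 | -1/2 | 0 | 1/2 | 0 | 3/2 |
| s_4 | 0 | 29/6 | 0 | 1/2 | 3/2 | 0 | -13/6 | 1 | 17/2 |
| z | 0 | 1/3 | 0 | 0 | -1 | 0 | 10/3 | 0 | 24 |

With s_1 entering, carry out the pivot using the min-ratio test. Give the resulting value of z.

27

Ratio test on column s_1 — row 1: (3/2)/(1/2) = 3; row 2: entry -3/2 ≤ 0; row 3: entry -1/2 ≤ 0; row 4: (17/2)/(3/2) = 17/3. Minimum is 3 at row 1 (c leaves); pivot element 1/2.
Pivot on row 1; the z-row RHS becomes 24 − (-1)·3 = 27.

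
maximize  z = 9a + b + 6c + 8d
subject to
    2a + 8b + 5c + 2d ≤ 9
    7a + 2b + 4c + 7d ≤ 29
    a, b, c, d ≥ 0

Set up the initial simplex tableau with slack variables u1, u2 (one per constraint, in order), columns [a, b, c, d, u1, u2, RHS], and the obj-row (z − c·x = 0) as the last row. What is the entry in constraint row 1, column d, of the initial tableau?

Constraint 1 has coefficient 2 on d.

2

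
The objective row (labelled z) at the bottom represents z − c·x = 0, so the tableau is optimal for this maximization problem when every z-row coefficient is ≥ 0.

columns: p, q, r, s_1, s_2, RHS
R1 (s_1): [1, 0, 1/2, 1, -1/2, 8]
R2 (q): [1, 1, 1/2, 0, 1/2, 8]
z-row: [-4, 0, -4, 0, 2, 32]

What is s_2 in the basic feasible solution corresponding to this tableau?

s_2 is not in the basis, so in the current basic feasible solution s_2 = 0.

0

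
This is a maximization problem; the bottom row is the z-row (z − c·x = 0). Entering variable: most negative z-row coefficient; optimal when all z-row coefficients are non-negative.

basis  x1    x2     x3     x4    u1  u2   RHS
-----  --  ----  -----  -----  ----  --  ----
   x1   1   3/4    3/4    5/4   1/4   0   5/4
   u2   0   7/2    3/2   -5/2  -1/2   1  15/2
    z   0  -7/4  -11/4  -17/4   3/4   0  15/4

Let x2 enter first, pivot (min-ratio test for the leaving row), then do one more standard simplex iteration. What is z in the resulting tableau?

Ratio test on column x2 — row 1: (5/4)/(3/4) = 5/3; row 2: (15/2)/(7/2) = 15/7. Minimum is 5/3 at row 1 (x1 leaves); pivot element 3/4.
Pivot on row 1; the z-row RHS becomes 15/4 − (-7/4)·(5/3) = 20/3.
Next entering variable (most negative z-row entry -4/3): x4.
Ratio test on column x4 — row 1: (5/3)/(5/3) = 1; row 2: entry -25/3 ≤ 0. Minimum is 1 at row 1 (x2 leaves); pivot element 5/3.
After the second pivot the z-row RHS is 20/3 − (-4/3)·1 = 8.

8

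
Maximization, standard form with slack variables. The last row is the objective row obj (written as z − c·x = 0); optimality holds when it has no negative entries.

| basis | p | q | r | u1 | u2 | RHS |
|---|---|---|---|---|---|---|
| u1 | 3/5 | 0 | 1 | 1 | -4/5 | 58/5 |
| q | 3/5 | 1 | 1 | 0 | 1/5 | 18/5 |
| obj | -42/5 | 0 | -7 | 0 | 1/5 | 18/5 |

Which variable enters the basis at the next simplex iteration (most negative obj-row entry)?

p

Negative obj-row entries: p: -42/5, r: -7.
The most negative is -42/5 in column p, so p enters.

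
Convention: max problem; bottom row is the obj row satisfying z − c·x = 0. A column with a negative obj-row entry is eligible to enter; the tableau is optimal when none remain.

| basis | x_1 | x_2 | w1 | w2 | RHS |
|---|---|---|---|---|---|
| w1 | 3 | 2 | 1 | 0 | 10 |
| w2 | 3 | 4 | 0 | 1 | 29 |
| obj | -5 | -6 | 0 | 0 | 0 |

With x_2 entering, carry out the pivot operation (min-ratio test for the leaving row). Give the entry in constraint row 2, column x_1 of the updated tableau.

Ratio test on column x_2 — row 1: 10/2 = 5; row 2: 29/4 = 29/4. Minimum is 5 at row 1 (w1 leaves); pivot element 2.
Divide row 1 by 2; eliminate column x_2 from the other rows.
Row 2 update in column x_1: 3 − 4·(3/2) = -3.

-3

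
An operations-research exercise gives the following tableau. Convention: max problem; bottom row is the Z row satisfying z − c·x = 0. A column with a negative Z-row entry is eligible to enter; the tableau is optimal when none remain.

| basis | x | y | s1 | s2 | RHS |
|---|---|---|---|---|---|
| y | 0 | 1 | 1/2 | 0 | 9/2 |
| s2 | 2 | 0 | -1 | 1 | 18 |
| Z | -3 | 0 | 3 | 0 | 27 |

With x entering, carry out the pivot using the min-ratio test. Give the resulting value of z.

54

Ratio test on column x — row 1: entry 0 ≤ 0; row 2: 18/2 = 9. Minimum is 9 at row 2 (s2 leaves); pivot element 2.
Pivot on row 2; the Z-row RHS becomes 27 − (-3)·9 = 54.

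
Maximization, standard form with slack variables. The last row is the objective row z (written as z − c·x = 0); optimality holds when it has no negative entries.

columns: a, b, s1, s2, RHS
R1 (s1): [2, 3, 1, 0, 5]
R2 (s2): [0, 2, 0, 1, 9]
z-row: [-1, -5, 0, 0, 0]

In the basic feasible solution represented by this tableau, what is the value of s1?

5

s1 is basic (row 1); its value is the RHS of that row, 5.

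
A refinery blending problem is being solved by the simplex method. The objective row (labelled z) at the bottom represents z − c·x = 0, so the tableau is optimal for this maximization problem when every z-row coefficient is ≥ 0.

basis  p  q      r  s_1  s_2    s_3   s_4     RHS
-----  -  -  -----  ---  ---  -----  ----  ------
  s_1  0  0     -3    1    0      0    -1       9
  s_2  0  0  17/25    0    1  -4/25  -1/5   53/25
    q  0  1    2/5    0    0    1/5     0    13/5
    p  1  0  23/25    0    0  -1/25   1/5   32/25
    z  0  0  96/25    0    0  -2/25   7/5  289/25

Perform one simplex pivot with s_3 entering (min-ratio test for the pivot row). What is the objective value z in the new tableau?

Ratio test on column s_3 — row 1: entry 0 ≤ 0; row 2: entry -4/25 ≤ 0; row 3: (13/5)/(1/5) = 13; row 4: entry -1/25 ≤ 0. Minimum is 13 at row 3 (q leaves); pivot element 1/5.
Pivot on row 3; the z-row RHS becomes 289/25 − (-2/25)·13 = 63/5.

63/5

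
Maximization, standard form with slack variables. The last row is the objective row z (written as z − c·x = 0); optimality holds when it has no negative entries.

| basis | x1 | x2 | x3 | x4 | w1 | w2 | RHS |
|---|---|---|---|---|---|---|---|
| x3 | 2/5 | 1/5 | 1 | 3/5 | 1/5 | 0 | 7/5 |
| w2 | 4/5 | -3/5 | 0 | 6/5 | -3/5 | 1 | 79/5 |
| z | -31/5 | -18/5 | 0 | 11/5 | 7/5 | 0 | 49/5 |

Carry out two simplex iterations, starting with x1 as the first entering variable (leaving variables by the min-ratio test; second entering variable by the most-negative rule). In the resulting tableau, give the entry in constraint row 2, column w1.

0

Ratio test on column x1 — row 1: (7/5)/(2/5) = 7/2; row 2: (79/5)/(4/5) = 79/4. Minimum is 7/2 at row 1 (x3 leaves); pivot element 2/5.
Divide row 1 by 2/5; eliminate column x1 from the other rows.
Second iteration: most negative z-row entry is -1/2 in column x2, so x2 enters.
Ratio test on column x2 — row 1: (7/2)/(1/2) = 7; row 2: entry -1 ≤ 0. Minimum is 7 at row 1 (x1 leaves); pivot element 1/2.
Divide row 1 by 1/2; eliminate column x2 from the other rows.
After both pivots, the entry at constraint row 2, column w1 is 0.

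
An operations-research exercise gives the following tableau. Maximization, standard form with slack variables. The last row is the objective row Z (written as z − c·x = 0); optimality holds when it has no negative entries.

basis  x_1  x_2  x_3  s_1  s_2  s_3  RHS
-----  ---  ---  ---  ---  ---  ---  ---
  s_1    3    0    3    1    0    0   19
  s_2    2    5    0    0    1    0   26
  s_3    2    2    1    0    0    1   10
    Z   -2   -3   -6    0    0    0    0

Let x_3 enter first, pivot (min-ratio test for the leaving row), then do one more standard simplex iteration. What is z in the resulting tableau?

Ratio test on column x_3 — row 1: 19/3 = 19/3; row 2: entry 0 ≤ 0; row 3: 10/1 = 10. Minimum is 19/3 at row 1 (s_1 leaves); pivot element 3.
Pivot on row 1; the Z-row RHS becomes 0 − (-6)·(19/3) = 38.
Next entering variable (most negative Z-row entry -3): x_2.
Ratio test on column x_2 — row 1: entry 0 ≤ 0; row 2: 26/5 = 26/5; row 3: (11/3)/2 = 11/6. Minimum is 11/6 at row 3 (s_3 leaves); pivot element 2.
After the second pivot the Z-row RHS is 38 − (-3)·(11/6) = 87/2.

87/2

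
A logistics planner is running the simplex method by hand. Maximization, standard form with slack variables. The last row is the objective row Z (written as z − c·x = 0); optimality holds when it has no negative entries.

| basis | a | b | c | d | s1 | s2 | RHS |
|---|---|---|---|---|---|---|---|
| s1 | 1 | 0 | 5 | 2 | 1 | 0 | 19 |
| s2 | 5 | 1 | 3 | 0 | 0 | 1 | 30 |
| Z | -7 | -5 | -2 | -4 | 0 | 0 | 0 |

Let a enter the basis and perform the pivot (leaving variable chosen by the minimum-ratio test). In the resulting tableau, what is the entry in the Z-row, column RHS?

Ratio test on column a — row 1: 19/1 = 19; row 2: 30/5 = 6. Minimum is 6 at row 2 (s2 leaves); pivot element 5.
Divide row 2 by 5; eliminate column a from the other rows.
Z-row update in column RHS: 0 − (-7)·6 = 42.

42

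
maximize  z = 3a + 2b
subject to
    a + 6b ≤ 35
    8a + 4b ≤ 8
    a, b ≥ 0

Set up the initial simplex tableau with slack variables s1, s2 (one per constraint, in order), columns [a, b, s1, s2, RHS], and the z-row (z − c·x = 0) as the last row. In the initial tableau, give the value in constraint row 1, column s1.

1

Slack s1 belongs to constraint 1; its column is the unit vector e_1, so the entry in row 1 is 1.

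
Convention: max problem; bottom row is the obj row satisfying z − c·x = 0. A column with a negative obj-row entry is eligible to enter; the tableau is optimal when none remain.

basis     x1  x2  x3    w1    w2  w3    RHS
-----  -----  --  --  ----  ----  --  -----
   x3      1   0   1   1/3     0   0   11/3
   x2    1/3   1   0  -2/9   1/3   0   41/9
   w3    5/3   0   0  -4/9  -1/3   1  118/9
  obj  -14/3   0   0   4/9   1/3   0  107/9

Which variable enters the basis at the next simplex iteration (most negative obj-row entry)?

x1

Negative obj-row entries: x1: -14/3.
The most negative is -14/3 in column x1, so x1 enters.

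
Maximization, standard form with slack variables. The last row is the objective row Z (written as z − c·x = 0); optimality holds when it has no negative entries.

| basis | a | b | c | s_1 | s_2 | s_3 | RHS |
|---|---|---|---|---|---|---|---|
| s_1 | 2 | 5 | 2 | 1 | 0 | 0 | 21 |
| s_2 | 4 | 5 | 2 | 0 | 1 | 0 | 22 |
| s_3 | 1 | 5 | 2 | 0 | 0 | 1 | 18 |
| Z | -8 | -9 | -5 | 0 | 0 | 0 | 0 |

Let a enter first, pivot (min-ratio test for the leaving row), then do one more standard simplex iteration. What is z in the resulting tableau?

Ratio test on column a — row 1: 21/2 = 21/2; row 2: 22/4 = 11/2; row 3: 18/1 = 18. Minimum is 11/2 at row 2 (s_2 leaves); pivot element 4.
Pivot on row 2; the Z-row RHS becomes 0 − (-8)·(11/2) = 44.
Next entering variable (most negative Z-row entry -1): c.
Ratio test on column c — row 1: 10/1 = 10; row 2: (11/2)/(1/2) = 11; row 3: (25/2)/(3/2) = 25/3. Minimum is 25/3 at row 3 (s_3 leaves); pivot element 3/2.
After the second pivot the Z-row RHS is 44 − (-1)·(25/3) = 157/3.

157/3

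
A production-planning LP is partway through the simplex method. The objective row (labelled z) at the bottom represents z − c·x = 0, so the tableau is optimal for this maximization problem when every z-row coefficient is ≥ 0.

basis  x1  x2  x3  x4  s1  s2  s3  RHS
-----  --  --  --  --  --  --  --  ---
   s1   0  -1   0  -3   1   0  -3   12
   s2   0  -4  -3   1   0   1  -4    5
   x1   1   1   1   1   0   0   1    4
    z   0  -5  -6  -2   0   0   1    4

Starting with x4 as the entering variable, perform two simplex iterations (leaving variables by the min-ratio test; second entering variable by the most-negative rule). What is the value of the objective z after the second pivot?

Ratio test on column x4 — row 1: entry -3 ≤ 0; row 2: 5/1 = 5; row 3: 4/1 = 4. Minimum is 4 at row 3 (x1 leaves); pivot element 1.
Pivot on row 3; the z-row RHS becomes 4 − (-2)·4 = 12.
Next entering variable (most negative z-row entry -4): x3.
Ratio test on column x3 — row 1: 24/3 = 8; row 2: entry -4 ≤ 0; row 3: 4/1 = 4. Minimum is 4 at row 3 (x4 leaves); pivot element 1.
After the second pivot the z-row RHS is 12 − (-4)·4 = 28.

28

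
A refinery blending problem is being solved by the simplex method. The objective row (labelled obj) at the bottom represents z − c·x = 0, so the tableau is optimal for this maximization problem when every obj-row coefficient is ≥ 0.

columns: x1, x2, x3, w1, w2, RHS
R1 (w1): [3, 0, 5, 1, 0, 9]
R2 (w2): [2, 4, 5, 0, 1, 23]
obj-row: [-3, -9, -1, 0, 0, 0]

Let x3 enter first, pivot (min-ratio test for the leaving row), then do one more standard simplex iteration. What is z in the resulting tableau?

Ratio test on column x3 — row 1: 9/5 = 9/5; row 2: 23/5 = 23/5. Minimum is 9/5 at row 1 (w1 leaves); pivot element 5.
Pivot on row 1; the obj-row RHS becomes 0 − (-1)·(9/5) = 9/5.
Next entering variable (most negative obj-row entry -9): x2.
Ratio test on column x2 — row 1: entry 0 ≤ 0; row 2: 14/4 = 7/2. Minimum is 7/2 at row 2 (w2 leaves); pivot element 4.
After the second pivot the obj-row RHS is 9/5 − (-9)·(7/2) = 333/10.

333/10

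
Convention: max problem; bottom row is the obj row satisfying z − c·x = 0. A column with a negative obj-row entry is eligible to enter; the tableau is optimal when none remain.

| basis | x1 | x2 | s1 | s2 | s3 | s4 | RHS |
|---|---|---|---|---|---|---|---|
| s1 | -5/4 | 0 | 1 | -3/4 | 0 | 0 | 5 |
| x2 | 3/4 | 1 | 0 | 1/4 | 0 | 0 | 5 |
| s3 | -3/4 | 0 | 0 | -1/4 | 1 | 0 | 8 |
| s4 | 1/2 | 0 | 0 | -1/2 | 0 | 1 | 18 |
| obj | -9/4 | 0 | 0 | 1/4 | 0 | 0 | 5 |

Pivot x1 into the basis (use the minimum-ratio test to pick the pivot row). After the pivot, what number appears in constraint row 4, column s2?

-2/3

Ratio test on column x1 — row 1: entry -5/4 ≤ 0; row 2: 5/(3/4) = 20/3; row 3: entry -3/4 ≤ 0; row 4: 18/(1/2) = 36. Minimum is 20/3 at row 2 (x2 leaves); pivot element 3/4.
Divide row 2 by 3/4; eliminate column x1 from the other rows.
Row 4 update in column s2: -1/2 − (1/2)·(1/3) = -2/3.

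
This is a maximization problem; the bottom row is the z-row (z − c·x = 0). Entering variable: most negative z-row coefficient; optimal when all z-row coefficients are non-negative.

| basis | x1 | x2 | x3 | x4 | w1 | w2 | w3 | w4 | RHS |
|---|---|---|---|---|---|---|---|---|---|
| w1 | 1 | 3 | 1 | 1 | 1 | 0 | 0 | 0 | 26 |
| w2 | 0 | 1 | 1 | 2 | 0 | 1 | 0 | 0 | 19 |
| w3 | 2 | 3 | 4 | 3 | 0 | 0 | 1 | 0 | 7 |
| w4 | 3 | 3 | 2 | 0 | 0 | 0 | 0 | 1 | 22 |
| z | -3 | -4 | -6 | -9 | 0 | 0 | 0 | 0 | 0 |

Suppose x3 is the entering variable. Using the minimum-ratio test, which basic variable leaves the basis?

Column x3 entries and ratios — w1: 26/1 = 26; w2: 19/1 = 19; w3: 7/4 = 7/4; w4: 22/2 = 11.
Smallest ratio is 7/4 in the row of w3, so w3 leaves.

w3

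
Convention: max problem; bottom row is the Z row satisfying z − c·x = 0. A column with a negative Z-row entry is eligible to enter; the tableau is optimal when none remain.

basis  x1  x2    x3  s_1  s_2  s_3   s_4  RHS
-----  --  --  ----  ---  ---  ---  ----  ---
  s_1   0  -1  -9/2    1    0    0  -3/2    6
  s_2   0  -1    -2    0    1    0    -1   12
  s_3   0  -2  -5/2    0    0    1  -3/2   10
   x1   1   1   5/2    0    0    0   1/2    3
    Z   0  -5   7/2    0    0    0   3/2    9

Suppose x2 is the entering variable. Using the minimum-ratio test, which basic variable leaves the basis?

Column x2 entries and ratios — s_1: -1 ≤ 0, skip; s_2: -1 ≤ 0, skip; s_3: -2 ≤ 0, skip; x1: 3/1 = 3.
Smallest ratio is 3 in the row of x1, so x1 leaves.

x1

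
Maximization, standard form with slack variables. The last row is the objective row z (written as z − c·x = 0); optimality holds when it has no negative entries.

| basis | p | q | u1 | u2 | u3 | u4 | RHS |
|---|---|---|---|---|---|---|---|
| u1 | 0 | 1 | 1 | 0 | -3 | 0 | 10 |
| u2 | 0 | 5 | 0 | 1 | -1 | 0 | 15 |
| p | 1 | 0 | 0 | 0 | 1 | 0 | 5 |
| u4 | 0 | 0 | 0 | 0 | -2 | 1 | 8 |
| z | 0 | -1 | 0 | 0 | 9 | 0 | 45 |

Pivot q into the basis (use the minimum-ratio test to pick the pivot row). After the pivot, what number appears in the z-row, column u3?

Ratio test on column q — row 1: 10/1 = 10; row 2: 15/5 = 3; row 3: entry 0 ≤ 0; row 4: entry 0 ≤ 0. Minimum is 3 at row 2 (u2 leaves); pivot element 5.
Divide row 2 by 5; eliminate column q from the other rows.
z-row update in column u3: 9 − (-1)·(-1/5) = 44/5.

44/5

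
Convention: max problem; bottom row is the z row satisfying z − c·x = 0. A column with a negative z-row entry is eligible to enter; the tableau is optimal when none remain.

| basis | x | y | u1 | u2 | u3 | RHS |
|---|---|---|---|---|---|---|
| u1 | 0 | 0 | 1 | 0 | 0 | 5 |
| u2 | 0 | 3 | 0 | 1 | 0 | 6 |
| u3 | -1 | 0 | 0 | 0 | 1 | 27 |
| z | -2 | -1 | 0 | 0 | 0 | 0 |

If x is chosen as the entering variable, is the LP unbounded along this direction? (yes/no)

Every constraint-row entry in column x is ≤ 0, so increasing x is unbounded.

yes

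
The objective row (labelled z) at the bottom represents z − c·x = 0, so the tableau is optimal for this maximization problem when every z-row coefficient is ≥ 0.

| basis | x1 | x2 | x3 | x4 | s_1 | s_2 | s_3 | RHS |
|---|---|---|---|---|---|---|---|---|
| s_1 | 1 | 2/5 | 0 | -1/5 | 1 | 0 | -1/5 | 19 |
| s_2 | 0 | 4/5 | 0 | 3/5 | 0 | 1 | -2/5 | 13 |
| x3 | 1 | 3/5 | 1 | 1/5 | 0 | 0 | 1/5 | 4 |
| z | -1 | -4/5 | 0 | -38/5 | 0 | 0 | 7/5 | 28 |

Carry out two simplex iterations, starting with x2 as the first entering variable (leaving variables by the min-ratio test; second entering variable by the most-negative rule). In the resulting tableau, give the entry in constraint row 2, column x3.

Ratio test on column x2 — row 1: 19/(2/5) = 95/2; row 2: 13/(4/5) = 65/4; row 3: 4/(3/5) = 20/3. Minimum is 20/3 at row 3 (x3 leaves); pivot element 3/5.
Divide row 3 by 3/5; eliminate column x2 from the other rows.
Second iteration: most negative z-row entry is -22/3 in column x4, so x4 enters.
Ratio test on column x4 — row 1: entry -1/3 ≤ 0; row 2: (23/3)/(1/3) = 23; row 3: (20/3)/(1/3) = 20. Minimum is 20 at row 3 (x2 leaves); pivot element 1/3.
Divide row 3 by 1/3; eliminate column x4 from the other rows.
After both pivots, the entry at constraint row 2, column x3 is -3.

-3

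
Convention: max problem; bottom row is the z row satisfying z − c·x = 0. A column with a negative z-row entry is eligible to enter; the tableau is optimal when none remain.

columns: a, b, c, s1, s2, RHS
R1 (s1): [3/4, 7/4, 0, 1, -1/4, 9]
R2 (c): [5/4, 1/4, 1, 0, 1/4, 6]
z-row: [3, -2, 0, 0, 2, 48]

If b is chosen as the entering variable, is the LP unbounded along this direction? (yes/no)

no

Column b has positive entries in row(s) 1, 2, so the ratio test bounds it — not unbounded.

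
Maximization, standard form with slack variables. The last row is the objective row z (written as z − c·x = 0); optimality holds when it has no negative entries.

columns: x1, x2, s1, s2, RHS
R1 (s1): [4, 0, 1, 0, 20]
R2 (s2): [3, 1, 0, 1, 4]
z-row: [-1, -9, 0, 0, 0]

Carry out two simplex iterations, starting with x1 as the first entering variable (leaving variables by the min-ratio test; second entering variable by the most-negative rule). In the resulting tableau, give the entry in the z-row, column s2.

Ratio test on column x1 — row 1: 20/4 = 5; row 2: 4/3 = 4/3. Minimum is 4/3 at row 2 (s2 leaves); pivot element 3.
Divide row 2 by 3; eliminate column x1 from the other rows.
Second iteration: most negative z-row entry is -26/3 in column x2, so x2 enters.
Ratio test on column x2 — row 1: entry -4/3 ≤ 0; row 2: (4/3)/(1/3) = 4. Minimum is 4 at row 2 (x1 leaves); pivot element 1/3.
Divide row 2 by 1/3; eliminate column x2 from the other rows.
After both pivots, the entry at the z-row, column s2 is 9.

9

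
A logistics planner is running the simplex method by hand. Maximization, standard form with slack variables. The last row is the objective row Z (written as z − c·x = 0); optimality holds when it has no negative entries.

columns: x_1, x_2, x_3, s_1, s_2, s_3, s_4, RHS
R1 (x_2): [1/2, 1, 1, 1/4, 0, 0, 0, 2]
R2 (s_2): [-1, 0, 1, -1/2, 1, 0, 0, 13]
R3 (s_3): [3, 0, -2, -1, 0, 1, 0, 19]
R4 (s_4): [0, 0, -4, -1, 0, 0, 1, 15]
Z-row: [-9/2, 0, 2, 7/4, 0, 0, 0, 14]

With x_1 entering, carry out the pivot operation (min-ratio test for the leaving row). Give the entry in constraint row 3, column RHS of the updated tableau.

Ratio test on column x_1 — row 1: 2/(1/2) = 4; row 2: entry -1 ≤ 0; row 3: 19/3 = 19/3; row 4: entry 0 ≤ 0. Minimum is 4 at row 1 (x_2 leaves); pivot element 1/2.
Divide row 1 by 1/2; eliminate column x_1 from the other rows.
Row 3 update in column RHS: 19 − 3·4 = 7.

7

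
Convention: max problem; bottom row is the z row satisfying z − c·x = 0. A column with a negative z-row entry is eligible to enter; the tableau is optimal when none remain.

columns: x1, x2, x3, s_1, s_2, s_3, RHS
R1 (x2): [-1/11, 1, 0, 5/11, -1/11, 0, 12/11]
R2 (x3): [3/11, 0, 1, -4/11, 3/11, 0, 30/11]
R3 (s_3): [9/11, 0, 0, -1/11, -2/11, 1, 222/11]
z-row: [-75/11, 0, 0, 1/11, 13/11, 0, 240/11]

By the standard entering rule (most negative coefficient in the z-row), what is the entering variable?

Negative z-row entries: x1: -75/11.
The most negative is -75/11 in column x1, so x1 enters.

x1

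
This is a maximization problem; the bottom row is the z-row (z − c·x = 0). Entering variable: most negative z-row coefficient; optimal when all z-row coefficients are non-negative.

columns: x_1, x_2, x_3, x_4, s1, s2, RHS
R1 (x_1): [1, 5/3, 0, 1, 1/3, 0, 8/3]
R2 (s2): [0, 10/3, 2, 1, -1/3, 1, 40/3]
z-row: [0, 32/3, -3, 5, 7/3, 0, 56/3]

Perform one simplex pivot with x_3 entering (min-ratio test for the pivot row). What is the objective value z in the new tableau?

Ratio test on column x_3 — row 1: entry 0 ≤ 0; row 2: (40/3)/2 = 20/3. Minimum is 20/3 at row 2 (s2 leaves); pivot element 2.
Pivot on row 2; the z-row RHS becomes 56/3 − (-3)·(20/3) = 116/3.

116/3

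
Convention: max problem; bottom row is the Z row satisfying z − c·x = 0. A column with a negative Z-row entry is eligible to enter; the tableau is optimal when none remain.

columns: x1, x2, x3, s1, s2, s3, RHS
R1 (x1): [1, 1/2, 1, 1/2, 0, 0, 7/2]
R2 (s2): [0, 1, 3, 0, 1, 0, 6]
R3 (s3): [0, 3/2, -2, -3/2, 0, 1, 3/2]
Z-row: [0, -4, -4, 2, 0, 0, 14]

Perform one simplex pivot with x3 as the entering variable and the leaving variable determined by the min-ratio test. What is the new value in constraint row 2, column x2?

1/3

Ratio test on column x3 — row 1: (7/2)/1 = 7/2; row 2: 6/3 = 2; row 3: entry -2 ≤ 0. Minimum is 2 at row 2 (s2 leaves); pivot element 3.
Divide row 2 by 3; eliminate column x3 from the other rows.
In the new row 2, the x2 entry is the old entry divided by the pivot: 1/3 = 1/3.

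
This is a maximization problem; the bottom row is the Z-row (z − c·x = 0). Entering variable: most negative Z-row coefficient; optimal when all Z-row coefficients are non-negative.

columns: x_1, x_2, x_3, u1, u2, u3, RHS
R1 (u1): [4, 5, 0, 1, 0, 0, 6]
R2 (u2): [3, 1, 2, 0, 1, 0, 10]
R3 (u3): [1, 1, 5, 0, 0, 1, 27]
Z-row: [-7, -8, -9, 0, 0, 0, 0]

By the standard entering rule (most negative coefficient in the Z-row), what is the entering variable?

x_3

Negative Z-row entries: x_1: -7, x_2: -8, x_3: -9.
The most negative is -9 in column x_3, so x_3 enters.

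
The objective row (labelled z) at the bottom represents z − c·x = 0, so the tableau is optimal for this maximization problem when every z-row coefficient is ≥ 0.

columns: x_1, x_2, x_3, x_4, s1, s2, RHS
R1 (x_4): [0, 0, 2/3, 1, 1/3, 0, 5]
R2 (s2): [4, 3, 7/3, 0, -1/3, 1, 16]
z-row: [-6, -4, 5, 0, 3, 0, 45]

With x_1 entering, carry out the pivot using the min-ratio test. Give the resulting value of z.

69

Ratio test on column x_1 — row 1: entry 0 ≤ 0; row 2: 16/4 = 4. Minimum is 4 at row 2 (s2 leaves); pivot element 4.
Pivot on row 2; the z-row RHS becomes 45 − (-6)·4 = 69.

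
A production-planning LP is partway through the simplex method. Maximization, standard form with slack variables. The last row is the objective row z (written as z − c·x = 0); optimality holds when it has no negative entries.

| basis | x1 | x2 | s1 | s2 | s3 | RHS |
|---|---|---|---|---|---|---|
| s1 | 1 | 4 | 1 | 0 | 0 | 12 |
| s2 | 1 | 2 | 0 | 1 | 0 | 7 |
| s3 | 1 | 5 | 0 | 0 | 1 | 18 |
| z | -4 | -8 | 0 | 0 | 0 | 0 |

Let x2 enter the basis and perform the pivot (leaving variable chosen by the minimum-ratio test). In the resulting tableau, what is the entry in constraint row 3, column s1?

Ratio test on column x2 — row 1: 12/4 = 3; row 2: 7/2 = 7/2; row 3: 18/5 = 18/5. Minimum is 3 at row 1 (s1 leaves); pivot element 4.
Divide row 1 by 4; eliminate column x2 from the other rows.
Row 3 update in column s1: 0 − 5·(1/4) = -5/4.

-5/4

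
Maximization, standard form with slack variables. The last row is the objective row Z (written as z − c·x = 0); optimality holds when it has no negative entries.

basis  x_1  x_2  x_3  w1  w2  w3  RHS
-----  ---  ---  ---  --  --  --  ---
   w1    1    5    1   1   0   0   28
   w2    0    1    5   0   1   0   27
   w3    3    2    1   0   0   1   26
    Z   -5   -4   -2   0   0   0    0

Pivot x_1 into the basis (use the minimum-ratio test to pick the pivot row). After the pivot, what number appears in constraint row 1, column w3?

-1/3

Ratio test on column x_1 — row 1: 28/1 = 28; row 2: entry 0 ≤ 0; row 3: 26/3 = 26/3. Minimum is 26/3 at row 3 (w3 leaves); pivot element 3.
Divide row 3 by 3; eliminate column x_1 from the other rows.
Row 1 update in column w3: 0 − 1·(1/3) = -1/3.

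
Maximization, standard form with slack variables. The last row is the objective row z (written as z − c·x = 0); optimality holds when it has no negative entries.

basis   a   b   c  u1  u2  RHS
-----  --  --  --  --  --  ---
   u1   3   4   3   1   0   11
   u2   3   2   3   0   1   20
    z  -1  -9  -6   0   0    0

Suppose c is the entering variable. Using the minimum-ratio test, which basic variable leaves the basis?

Column c entries and ratios — u1: 11/3 = 11/3; u2: 20/3 = 20/3.
Smallest ratio is 11/3 in the row of u1, so u1 leaves.

u1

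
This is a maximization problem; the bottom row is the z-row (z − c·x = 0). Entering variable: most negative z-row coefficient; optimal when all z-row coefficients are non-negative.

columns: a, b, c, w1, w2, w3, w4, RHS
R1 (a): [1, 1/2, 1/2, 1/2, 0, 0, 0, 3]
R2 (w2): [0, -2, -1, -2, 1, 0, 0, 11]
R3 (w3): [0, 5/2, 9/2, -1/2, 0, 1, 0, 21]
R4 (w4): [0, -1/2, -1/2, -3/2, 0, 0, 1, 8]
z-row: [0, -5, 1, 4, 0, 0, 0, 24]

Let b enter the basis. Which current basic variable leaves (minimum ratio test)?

Column b entries and ratios — a: 3/(1/2) = 6; w2: -2 ≤ 0, skip; w3: 21/(5/2) = 42/5; w4: -1/2 ≤ 0, skip.
Smallest ratio is 6 in the row of a, so a leaves.

a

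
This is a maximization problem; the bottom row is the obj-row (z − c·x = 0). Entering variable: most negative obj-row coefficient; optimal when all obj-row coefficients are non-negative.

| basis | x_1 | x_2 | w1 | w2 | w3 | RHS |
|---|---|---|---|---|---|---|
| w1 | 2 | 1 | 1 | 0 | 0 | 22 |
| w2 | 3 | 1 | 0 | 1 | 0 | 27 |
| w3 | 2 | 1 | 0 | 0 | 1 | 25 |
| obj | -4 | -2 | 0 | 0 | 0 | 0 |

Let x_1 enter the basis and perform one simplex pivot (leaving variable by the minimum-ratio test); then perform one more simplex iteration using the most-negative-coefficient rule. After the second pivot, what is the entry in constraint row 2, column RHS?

Ratio test on column x_1 — row 1: 22/2 = 11; row 2: 27/3 = 9; row 3: 25/2 = 25/2. Minimum is 9 at row 2 (w2 leaves); pivot element 3.
Divide row 2 by 3; eliminate column x_1 from the other rows.
Second iteration: most negative obj-row entry is -2/3 in column x_2, so x_2 enters.
Ratio test on column x_2 — row 1: 4/(1/3) = 12; row 2: 9/(1/3) = 27; row 3: 7/(1/3) = 21. Minimum is 12 at row 1 (w1 leaves); pivot element 1/3.
Divide row 1 by 1/3; eliminate column x_2 from the other rows.
After both pivots, the entry at constraint row 2, column RHS is 5.

5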